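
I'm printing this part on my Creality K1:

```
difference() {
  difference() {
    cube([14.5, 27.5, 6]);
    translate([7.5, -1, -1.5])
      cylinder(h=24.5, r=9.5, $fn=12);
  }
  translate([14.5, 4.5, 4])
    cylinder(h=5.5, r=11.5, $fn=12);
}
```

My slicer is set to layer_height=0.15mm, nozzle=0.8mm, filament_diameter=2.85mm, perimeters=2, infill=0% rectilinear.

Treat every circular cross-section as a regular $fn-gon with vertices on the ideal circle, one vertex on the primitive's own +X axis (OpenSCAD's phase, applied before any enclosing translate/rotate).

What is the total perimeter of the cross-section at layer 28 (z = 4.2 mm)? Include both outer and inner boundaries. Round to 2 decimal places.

68.75 mm

At z = 4.2 mm: the cube (footprint 14.5×27.5) is included at this height (perimeter 84.00 mm); the r=9.5 cylinder at (7.5, -1) gives a regular 12-gon of circumradius 9.5 (constant along its height) (perimeter = 2·12·9.500·sin(180°/12) = 59.01 mm); Subtracting the remaining from the first: starting from the 14.5×27.5 cube, the r=9.5 cylinder at (7.5, -1) partially overlaps it — only the 104.53 mm² overlap (of its 270.75 mm²) is removed, clipping the outline — boundary = 76.95 mm; the r=11.5 cylinder at (14.5, 4.5) gives a regular 12-gon of circumradius 11.5 (constant along its height) (perimeter = 2·12·11.500·sin(180°/12) = 71.43 mm); After the difference (first − rest): starting from that combined region, the r=11.5 cylinder at (14.5, 4.5) partially overlaps it — only the 65.45 mm² overlap (of its 396.75 mm²) is removed, clipping the outline — boundary = 68.75 mm. Overall, the cross-section is a single solid region. Total boundary length (outer) = 68.75 mm.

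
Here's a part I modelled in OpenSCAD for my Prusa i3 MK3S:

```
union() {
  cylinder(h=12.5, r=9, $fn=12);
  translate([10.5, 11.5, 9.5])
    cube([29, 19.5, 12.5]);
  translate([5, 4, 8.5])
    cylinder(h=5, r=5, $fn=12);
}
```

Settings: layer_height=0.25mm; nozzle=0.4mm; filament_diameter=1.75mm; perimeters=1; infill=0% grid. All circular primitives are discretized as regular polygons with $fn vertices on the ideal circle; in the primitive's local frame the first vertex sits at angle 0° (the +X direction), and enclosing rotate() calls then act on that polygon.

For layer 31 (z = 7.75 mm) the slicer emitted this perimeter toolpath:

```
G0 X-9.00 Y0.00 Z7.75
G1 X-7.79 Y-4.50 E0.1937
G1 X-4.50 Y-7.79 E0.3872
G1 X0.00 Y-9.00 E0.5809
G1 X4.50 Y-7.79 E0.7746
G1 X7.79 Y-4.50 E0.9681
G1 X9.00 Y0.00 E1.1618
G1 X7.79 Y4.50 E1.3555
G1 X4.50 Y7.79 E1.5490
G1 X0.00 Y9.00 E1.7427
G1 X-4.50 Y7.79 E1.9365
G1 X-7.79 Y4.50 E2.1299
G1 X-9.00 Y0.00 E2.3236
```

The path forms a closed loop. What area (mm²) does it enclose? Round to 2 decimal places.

Apply the shoelace formula to the sequence of (X, Y) vertices; enclosed area = 242.87 mm².

242.87 mm²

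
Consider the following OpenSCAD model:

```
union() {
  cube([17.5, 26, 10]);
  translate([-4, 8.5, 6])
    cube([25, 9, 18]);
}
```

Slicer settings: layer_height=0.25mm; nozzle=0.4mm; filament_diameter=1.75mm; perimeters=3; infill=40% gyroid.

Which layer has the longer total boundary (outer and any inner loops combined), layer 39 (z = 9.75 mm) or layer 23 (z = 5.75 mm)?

Layer 39 (z = 9.75): the cube (footprint 17.5×26) is included at this height (perimeter 87.00 mm); the 25×9 cube at (-4, 8.5) contributes its full rectangle (perimeter 68.00 mm); Taking the union: the regions partially overlap (shared area 157.50 mm²), so the edge portions inside another operand are dropped and the merged outline is re-measured after clipping — boundary = 102.00 mm. So its perimeter = 102.00 mm. Layer 23 (z = 5.75): the 17.5×26 cube contributes its full rectangle (perimeter 87.00 mm); the cube at (-4, 8.5) does not reach this height (z outside [6, 24]); Merging all regions: only the 17.5×26 cube is present, so the union is just that shape — boundary = 87.00 mm. So its perimeter = 87.00 mm. Layer 39 is larger (102.00 vs 87.00 mm).

layer 39 (z = 9.75 mm)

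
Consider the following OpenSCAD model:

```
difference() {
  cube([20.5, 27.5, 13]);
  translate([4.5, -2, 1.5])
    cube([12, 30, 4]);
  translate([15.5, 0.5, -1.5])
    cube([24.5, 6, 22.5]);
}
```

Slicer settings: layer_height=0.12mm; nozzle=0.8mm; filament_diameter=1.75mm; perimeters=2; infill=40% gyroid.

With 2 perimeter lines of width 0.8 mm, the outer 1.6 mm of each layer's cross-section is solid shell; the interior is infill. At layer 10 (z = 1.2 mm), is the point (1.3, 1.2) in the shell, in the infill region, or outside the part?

At z = 1.2 mm: the cube (footprint 20.5×27.5) is included at this height; the cube at (4.5, -2) does not reach this height (z outside [1.5, 5.5]); the 24.5×6 cube at (15.5, 0.5) contributes its full rectangle; After the difference (first − rest): starting from the 20.5×27.5 cube, the 24.5×6 cube at (15.5, 0.5) partially overlaps it — only the 30.00 mm² overlap (of its 147.00 mm²) is removed, clipping the outline — 1 connected region. Overall, the cross-section is a single solid region. The nearest boundary edge runs (20.50, 0.00)→(0.00, 0.00); distance from the point to it = 1.20 mm. The point is inside the cross-section, 1.20 mm from the nearest boundary — within the 1.6 mm shell band (2 × 0.8).

shell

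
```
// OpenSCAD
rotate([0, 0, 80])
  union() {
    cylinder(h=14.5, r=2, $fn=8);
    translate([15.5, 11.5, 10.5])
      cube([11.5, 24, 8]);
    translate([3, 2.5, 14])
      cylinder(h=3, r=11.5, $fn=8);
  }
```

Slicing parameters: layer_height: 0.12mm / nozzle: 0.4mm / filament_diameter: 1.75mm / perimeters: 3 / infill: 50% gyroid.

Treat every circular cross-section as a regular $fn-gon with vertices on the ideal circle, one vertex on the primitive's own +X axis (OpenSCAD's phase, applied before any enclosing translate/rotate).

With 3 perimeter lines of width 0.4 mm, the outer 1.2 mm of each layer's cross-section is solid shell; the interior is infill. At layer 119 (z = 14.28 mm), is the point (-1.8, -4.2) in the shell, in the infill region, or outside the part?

infill

At z = 14.28 mm: the r=2 cylinder gives a regular 8-gon of circumradius 2 (constant along its height); the 11.5×24 cube at (15.5, 11.5) contributes its full rectangle; the r=11.5 cylinder at (3, 2.5) gives a regular 8-gon of circumradius 11.5 (constant along its height); Merging all regions: the regions partially overlap (shared area 11.31 mm²), so overlapping operands fuse into one piece — 2 connected regions; (rotated 80° about Z; rotation is an isometry so areas/perimeters/island counts are preserved). Overall, the cross-section has 2 separate islands. Undo the 80° rotation: the query point maps to (-4.449, 1.043) in the un-rotated model frame. The nearest boundary edge runs (-5.13, -5.63)→(-8.50, 2.50); distance from the point to it = 3.19 mm. (Shell/infill is judged within the island containing the point — the largest one.) The point is inside the cross-section and 3.19 mm from the nearest boundary — more than the 1.2 mm shell width (3 × 0.4), so it's in the infill interior.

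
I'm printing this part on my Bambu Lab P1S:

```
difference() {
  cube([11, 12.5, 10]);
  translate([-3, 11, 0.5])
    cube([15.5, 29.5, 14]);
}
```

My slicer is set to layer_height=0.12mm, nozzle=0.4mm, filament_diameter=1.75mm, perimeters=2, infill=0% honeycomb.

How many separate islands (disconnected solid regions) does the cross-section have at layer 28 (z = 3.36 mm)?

At z = 3.36 mm: the cube is present — its section is the full 11×12.5 rectangle; the cube at (-3, 11) (footprint 15.5×29.5) is included at this height; After the difference (first − rest): starting from the 11×12.5 cube, the 15.5×29.5 cube at (-3, 11) partially overlaps it — only the 16.50 mm² overlap (of its 457.25 mm²) is removed, clipping the outline — 1 connected region. Overall, the cross-section is a single solid region. Island count = 1.

1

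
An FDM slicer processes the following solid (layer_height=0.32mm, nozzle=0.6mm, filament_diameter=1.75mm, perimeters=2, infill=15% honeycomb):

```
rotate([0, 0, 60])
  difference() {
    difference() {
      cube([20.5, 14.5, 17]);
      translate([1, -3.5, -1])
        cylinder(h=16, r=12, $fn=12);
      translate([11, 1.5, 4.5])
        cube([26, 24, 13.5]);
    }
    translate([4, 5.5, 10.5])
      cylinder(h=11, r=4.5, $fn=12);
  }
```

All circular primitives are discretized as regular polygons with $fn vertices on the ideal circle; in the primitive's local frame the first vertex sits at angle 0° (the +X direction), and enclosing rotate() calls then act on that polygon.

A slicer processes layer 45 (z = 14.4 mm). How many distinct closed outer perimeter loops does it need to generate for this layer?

2

At z = 14.4 mm: the 20.5×14.5 cube contributes its full rectangle; the cylinder at (1, -3.5): section is a regular 12-gon, circumradius r=12; the cube at (11, 1.5) (footprint 26×24) is included at this height; After the difference (first − rest): starting from the 20.5×14.5 cube, the r=12 cylinder at (1, -3.5) partially overlaps it — only the 76.01 mm² overlap (of its 432.00 mm²) is removed, clipping the outline; the 26×24 cube at (11, 1.5) partially overlaps it — only the 122.90 mm² overlap (of its 624.00 mm²) is removed, clipping the outline — 2 connected regions; the cylinder at (4, 5.5): section is a regular 12-gon, circumradius r=4.5; Subtracting the remaining from the first: starting from that combined region, the r=4.5 cylinder at (4, 5.5) partially overlaps it — only the 13.15 mm² overlap (of its 60.75 mm²) is removed, clipping the outline — 2 connected regions; (whole slice rotated 60° about Z — lengths, areas and connectivity unchanged). The result has 2 disconnected regions.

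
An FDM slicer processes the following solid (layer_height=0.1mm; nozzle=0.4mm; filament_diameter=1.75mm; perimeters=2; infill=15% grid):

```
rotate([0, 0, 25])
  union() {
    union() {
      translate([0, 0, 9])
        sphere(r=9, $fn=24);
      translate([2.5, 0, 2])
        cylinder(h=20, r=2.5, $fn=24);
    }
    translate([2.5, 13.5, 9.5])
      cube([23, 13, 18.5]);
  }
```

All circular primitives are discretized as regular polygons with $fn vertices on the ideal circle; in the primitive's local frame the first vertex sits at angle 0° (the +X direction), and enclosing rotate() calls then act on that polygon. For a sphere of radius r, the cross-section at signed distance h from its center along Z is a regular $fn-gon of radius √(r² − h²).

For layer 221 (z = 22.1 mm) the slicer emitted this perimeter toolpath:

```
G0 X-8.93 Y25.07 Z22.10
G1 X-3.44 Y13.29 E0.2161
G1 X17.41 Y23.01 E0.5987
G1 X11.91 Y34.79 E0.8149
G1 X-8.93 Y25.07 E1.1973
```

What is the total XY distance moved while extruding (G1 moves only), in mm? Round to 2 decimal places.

Sum the Euclidean lengths of each G1 segment: total = 72.00 mm.

72.00 mm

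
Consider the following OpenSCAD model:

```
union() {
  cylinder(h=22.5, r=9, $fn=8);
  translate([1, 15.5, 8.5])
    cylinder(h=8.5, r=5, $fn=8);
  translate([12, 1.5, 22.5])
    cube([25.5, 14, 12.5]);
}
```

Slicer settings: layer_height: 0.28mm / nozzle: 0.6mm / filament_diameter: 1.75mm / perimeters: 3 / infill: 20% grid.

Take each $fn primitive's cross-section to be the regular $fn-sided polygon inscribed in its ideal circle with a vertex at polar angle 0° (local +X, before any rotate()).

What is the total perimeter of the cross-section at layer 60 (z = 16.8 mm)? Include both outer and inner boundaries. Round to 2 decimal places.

At z = 16.8 mm: the r=9 cylinder contributes a regular 8-gon of circumradius 9 (perimeter = 2·8·9.000·sin(180°/8) = 55.11 mm); the cylinder at (1, 15.5): section is a regular 8-gon, circumradius r=5 (perimeter = 2·8·5.000·sin(180°/8) = 30.61 mm); the cube at (12, 1.5) does not reach this height (z outside [22.5, 35]); Taking the union: the 2 present regions are separate (no shared area or edge), so areas and boundary lengths simply add and each stays a separate island — boundary = 85.72 mm. Overall, the cross-section has 2 separate islands. Total boundary length (outer) = 85.72 mm.

85.72 mm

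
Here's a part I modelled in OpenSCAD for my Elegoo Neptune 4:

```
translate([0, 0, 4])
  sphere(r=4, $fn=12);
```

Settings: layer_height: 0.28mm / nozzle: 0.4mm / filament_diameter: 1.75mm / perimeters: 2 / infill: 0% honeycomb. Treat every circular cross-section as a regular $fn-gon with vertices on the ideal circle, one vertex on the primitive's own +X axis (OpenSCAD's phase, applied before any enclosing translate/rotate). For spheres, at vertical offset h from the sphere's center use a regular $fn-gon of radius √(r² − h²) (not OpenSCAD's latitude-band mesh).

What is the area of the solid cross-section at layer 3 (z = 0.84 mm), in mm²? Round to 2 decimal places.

At z = 0.84 mm: the r=4 sphere slices to a regular 12-gon of circumradius 2.452 (√(r²−h²) with h=3.16 from center) (area = (12/2)·2.452²·sin(360°/12) = 18.04 mm²). Overall, the cross-section is a single solid region. Net area = 18.04 mm².

18.04 mm²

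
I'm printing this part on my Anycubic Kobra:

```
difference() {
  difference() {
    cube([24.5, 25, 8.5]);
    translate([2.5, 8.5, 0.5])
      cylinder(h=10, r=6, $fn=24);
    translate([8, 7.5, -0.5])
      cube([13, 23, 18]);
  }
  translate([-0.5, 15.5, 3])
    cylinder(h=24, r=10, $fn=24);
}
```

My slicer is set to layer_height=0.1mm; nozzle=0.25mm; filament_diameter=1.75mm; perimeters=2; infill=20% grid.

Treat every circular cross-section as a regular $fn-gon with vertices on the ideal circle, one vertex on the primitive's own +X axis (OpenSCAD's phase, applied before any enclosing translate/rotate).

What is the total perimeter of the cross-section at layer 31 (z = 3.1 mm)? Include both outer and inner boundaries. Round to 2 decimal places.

114.18 mm

At z = 3.1 mm: the cube (footprint 24.5×25) is included at this height (perimeter 99.00 mm); the cylinder at (2.5, 8.5): section is a regular 24-gon, circumradius r=6 (perimeter = 2·24·6.000·sin(180°/24) = 37.59 mm); the cube at (8, 7.5) is present — its section is the full 13×23 rectangle (perimeter 72.00 mm); Taking the first minus the rest: starting from the 24.5×25 cube, the r=6 cylinder at (2.5, 8.5) partially overlaps it — only the 84.83 mm² overlap (of its 111.81 mm²) is removed, clipping the outline; the 13×23 cube at (8, 7.5) partially overlaps it — only the 226.34 mm² overlap (of its 299.00 mm²) is removed, clipping the outline — boundary = 140.19 mm; the r=10 cylinder at (-0.5, 15.5) contributes a regular 24-gon of circumradius 10 (perimeter = 2·24·10.000·sin(180°/24) = 62.65 mm); After the difference (first − rest): starting from the result so far, the r=10 cylinder at (-0.5, 15.5) partially overlaps it — only the 81.27 mm² overlap (of its 310.58 mm²) is removed, clipping the outline — boundary = 114.18 mm. Overall, the cross-section has 2 separate islands. Total boundary length (outer) = 114.18 mm.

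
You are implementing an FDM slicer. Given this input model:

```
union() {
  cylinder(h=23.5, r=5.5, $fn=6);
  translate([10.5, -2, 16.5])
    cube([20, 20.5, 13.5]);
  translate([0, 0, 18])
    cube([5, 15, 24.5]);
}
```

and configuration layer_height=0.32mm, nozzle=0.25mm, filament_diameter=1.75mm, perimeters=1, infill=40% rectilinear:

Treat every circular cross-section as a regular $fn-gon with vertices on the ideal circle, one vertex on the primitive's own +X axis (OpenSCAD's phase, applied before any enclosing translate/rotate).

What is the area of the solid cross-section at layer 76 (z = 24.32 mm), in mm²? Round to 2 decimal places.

485.00 mm²

At z = 24.32 mm: the cylinder is absent (z outside [0, 23.5]); the cube at (10.5, -2) is present — its section is the full 20×20.5 rectangle (area 410.00 mm²); the 5×15 cube contributes its full rectangle (area 75.00 mm²); Taking the union: the 2 present regions are separate (no shared area or edge), so areas and boundary lengths simply add and each stays a separate island — area = 485.00 mm². Overall, the cross-section has 2 separate islands. Net area = 485.00 mm².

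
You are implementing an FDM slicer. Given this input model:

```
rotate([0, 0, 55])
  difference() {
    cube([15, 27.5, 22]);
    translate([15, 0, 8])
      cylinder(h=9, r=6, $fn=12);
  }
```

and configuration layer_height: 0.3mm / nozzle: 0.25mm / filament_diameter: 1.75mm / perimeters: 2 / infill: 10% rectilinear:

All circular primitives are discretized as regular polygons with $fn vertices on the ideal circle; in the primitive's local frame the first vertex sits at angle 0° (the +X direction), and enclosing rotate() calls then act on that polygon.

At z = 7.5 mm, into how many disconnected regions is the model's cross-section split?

1

At z = 7.5 mm: the cube is present — its section is the full 15×27.5 rectangle; the cylinder at (15, 0) does not reach this height (z outside [8, 17]); Subtracting the remaining from the first: none of the subtracted shapes is present at this height, so the 15×27.5 cube is unchanged — 1 connected region; (whole slice rotated 55° about Z — lengths, areas and connectivity unchanged). The result has 1 disconnected region.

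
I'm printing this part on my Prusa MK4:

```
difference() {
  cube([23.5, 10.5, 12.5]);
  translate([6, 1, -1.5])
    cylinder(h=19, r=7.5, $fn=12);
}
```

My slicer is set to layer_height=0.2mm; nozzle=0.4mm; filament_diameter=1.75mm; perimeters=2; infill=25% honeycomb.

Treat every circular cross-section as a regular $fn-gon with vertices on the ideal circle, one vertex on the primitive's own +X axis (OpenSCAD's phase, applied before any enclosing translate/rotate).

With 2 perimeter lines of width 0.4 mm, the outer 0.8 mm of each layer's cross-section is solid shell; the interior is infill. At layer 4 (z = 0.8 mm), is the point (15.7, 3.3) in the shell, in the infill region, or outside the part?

infill

At z = 0.8 mm: the cube is present — its section is the full 23.5×10.5 rectangle; the r=7.5 cylinder at (6, 1) contributes a regular 12-gon of circumradius 7.5; Taking the first minus the rest: starting from the 23.5×10.5 cube, the r=7.5 cylinder at (6, 1) partially overlaps it — only the 93.88 mm² overlap (of its 168.75 mm²) is removed, clipping the outline — 1 connected region. Overall, the cross-section is a single solid region. The nearest boundary edge runs (13.50, 1.00)→(12.50, 4.75); distance from the point to it = 2.72 mm. The point is inside the cross-section and 2.72 mm from the nearest boundary — more than the 0.8 mm shell width (2 × 0.4), so it's in the infill interior.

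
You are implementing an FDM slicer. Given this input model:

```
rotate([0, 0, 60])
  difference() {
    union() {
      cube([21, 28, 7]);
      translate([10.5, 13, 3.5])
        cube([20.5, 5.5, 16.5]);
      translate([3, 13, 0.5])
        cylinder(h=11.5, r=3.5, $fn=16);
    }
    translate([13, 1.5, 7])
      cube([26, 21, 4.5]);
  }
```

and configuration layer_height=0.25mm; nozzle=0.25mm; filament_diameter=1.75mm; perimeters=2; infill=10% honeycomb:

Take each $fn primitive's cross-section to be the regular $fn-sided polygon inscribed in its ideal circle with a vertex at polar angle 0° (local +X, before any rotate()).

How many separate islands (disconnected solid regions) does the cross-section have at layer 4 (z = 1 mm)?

At z = 1 mm: the cube (footprint 21×28) is included at this height; the cube at (10.5, 13) is absent (z outside [3.5, 20]); the r=3.5 cylinder at (3, 13) contributes a regular 16-gon of circumradius 3.5; Taking the union: the regions partially overlap (shared area 36.44 mm²), so overlapping operands fuse into one piece — 1 connected region; the cube at (13, 1.5) is not intersected at this z (z outside [7, 11.5]); Subtracting the remaining from the first: none of the subtracted shapes is present at this height, so the result so far is unchanged — 1 connected region; (whole slice rotated 60° about Z — lengths, areas and connectivity unchanged). Overall, the cross-section is a single solid region. Island count = 1.

1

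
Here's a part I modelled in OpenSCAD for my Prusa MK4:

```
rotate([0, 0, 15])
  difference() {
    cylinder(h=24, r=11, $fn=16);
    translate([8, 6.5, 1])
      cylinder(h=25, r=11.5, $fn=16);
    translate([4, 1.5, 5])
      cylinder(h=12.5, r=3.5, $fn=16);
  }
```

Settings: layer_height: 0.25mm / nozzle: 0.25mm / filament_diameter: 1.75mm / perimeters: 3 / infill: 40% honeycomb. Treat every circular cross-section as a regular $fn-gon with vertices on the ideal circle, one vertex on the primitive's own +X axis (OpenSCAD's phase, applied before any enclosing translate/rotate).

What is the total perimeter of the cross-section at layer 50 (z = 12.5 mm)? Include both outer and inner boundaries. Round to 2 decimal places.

At z = 12.5 mm: the r=11 cylinder contributes a regular 16-gon of circumradius 11 (perimeter = 2·16·11.000·sin(180°/16) = 68.67 mm); the r=11.5 cylinder at (8, 6.5) contributes a regular 16-gon of circumradius 11.5 (perimeter = 2·16·11.500·sin(180°/16) = 71.79 mm); the r=3.5 cylinder at (4, 1.5) contributes a regular 16-gon of circumradius 3.5 (perimeter = 2·16·3.500·sin(180°/16) = 21.85 mm); Subtracting the remaining from the first: starting from the r=11 cylinder, the r=11.5 cylinder at (8, 6.5) partially overlaps it — only the 166.92 mm² overlap (of its 404.88 mm²) is removed, clipping the outline; the r=3.5 cylinder at (4, 1.5) misses the remaining region (no effect) — boundary = 67.86 mm; (rotated 15° about Z; rotation is an isometry so areas/perimeters/island counts are preserved). Overall, the cross-section is a single solid region. Total boundary length (outer) = 67.86 mm.

67.86 mm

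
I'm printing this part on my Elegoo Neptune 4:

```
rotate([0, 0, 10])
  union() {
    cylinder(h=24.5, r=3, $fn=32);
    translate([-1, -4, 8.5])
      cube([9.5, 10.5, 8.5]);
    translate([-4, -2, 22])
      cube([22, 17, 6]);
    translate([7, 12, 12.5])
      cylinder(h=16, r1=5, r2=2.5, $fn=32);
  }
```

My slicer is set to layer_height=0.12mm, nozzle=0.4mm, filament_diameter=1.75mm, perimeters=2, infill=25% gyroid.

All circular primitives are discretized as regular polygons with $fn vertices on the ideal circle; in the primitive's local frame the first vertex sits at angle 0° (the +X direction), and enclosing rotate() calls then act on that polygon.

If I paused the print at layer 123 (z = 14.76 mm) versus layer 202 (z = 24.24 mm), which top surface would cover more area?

Layer 123 (z = 14.76): the r=3 cylinder gives a regular 32-gon of circumradius 3 (constant along its height) (area = (32/2)·3.000²·sin(360°/32) = 28.09 mm²); the cube at (-1, -4) is present — its section is the full 9.5×10.5 rectangle (area 99.75 mm²); the cube at (-4, -2) is absent (z outside [22, 28]); the cone at (7, 12) contributes a regular 32-gon of circumradius 4.647 (interpolated between r1=5 and r2=2.5 at t=0.141) (area = (32/2)·4.647²·sin(360°/32) = 67.40 mm²); Taking the union: the regions partially overlap — summed areas 195.25 mm² minus the doubly-counted overlap 19.91 mm² gives 175.33 mm² — area = 175.33 mm²; (whole slice rotated 10° about Z — lengths, areas and connectivity unchanged). So its area = 175.33 mm². Layer 202 (z = 24.24): the cylinder: section is a regular 32-gon, circumradius r=3 (area = (32/2)·3.000²·sin(360°/32) = 28.09 mm²); the cube at (-1, -4) does not reach this height (z outside [8.5, 17]); the 22×17 cube at (-4, -2) contributes its full rectangle (area 374.00 mm²); the cone at (7, 12) (r1=5→r2=2.5) has section circumradius 3.166 here — a regular 32-gon (area = (32/2)·3.166²·sin(360°/32) = 31.28 mm²); Combining (union): the regions partially overlap — summed areas 433.37 mm² minus the doubly-counted overlap 56.12 mm² gives 377.25 mm² — area = 377.25 mm²; (whole slice rotated 10° about Z — lengths, areas and connectivity unchanged). So its area = 377.25 mm². Layer 202 is larger (377.25 vs 175.33 mm²).

layer 202 (z = 24.24 mm)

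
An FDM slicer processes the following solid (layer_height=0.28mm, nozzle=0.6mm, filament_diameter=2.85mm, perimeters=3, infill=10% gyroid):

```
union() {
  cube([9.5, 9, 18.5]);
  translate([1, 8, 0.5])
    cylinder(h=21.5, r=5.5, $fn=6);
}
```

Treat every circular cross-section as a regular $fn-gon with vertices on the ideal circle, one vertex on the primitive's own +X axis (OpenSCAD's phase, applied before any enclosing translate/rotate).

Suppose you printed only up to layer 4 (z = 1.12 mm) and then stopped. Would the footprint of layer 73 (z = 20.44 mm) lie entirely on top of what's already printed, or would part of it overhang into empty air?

entirely on top

Compare the two slices. At z = 1.12: the cube (footprint 9.5×9) is included at this height (area 85.50 mm²); the cylinder at (1, 8): section is a regular 6-gon, circumradius r=5.5 (area = (6/2)·5.500²·sin(360°/6) = 78.59 mm²); Taking the union: the regions partially overlap — summed areas 164.09 mm² minus the doubly-counted overlap 30.62 mm² gives 133.47 mm² — area = 133.47 mm². At z = 20.44: the cube does not reach this height (z outside [0, 18.5]); the cylinder at (1, 8): section is a regular 6-gon, circumradius r=5.5 (area = (6/2)·5.500²·sin(360°/6) = 78.59 mm²); Taking the union: only the r=5.5 cylinder at (1, 8) is present, so the union is just that shape — area = 78.59 mm². Checking containment: the cross-section at z = 20.44 is a subset of the cross-section at z = 1.12.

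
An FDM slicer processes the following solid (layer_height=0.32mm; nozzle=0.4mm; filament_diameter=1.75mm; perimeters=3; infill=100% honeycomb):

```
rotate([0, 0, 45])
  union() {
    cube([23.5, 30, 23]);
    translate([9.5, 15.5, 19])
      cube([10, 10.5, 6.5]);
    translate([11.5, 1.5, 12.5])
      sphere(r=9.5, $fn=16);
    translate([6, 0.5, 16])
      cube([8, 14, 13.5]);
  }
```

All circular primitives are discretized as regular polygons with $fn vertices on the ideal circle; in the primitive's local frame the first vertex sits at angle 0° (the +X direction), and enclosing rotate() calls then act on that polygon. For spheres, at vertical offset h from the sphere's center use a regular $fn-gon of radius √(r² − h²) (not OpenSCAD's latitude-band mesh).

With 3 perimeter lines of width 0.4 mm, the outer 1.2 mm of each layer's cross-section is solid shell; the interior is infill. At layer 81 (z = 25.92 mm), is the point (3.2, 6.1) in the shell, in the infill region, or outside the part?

shell

At z = 25.92 mm: the cube is not intersected at this z (z outside [0, 23]); the cube at (9.5, 15.5) is not intersected at this z (z outside [19, 25.5]); the sphere at (11.5, 1.5) does not reach this height (|z−center|=13.420 > r=9.5); the cube at (6, 0.5) is present — its section is the full 8×14 rectangle; Combining (union): only the 8×14 cube at (6, 0.5) is present, so the union is just that shape — 1 connected region; (whole slice rotated 45° about Z — lengths, areas and connectivity unchanged). Overall, the cross-section is a single solid region. Undo the 45° rotation: the query point maps to (6.576, 2.051) in the un-rotated model frame. The nearest boundary edge runs (6.00, 14.50)→(6.00, 0.50); distance from the point to it = 0.58 mm. The point is inside the cross-section, 0.58 mm from the nearest boundary — within the 1.2 mm shell band (3 × 0.4).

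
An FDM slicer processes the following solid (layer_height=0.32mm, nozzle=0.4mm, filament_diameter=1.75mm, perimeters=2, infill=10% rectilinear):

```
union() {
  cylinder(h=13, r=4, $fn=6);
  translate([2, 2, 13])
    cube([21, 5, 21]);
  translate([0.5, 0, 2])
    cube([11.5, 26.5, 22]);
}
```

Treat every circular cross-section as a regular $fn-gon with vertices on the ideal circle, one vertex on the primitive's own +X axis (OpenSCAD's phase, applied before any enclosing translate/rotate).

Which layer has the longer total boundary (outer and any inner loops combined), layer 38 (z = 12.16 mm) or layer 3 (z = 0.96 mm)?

layer 38 (z = 12.16 mm)

Layer 38 (z = 12.16): the r=4 cylinder gives a regular 6-gon of circumradius 4 (constant along its height) (perimeter = 2·6·4.000·sin(180°/6) = 24.00 mm); the cube at (2, 2) does not reach this height (z outside [13, 34]); the cube at (0.5, 0) (footprint 11.5×26.5) is included at this height (perimeter 76.00 mm); Taking the union: the regions partially overlap (shared area 8.66 mm²), so the edge portions inside another operand are dropped and the merged outline is re-measured after clipping — boundary = 87.54 mm. So its perimeter = 87.54 mm. Layer 3 (z = 0.96): the r=4 cylinder gives a regular 6-gon of circumradius 4 (constant along its height) (perimeter = 2·6·4.000·sin(180°/6) = 24.00 mm); the cube at (2, 2) is not intersected at this z (z outside [13, 34]); the cube at (0.5, 0) does not reach this height (z outside [2, 24]); Taking the union: only the r=4 cylinder is present, so the union is just that shape — boundary = 24.00 mm. So its perimeter = 24.00 mm. Layer 38 is larger (87.54 vs 24.00 mm).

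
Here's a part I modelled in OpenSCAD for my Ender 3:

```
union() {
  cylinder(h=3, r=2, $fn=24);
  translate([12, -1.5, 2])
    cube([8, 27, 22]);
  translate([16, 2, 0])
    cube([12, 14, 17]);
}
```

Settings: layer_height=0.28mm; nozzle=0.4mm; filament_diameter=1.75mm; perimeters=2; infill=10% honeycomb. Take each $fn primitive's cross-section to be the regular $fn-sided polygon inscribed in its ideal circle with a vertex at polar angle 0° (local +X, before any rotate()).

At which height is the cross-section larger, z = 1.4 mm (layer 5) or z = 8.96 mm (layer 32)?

Layer 5 (z = 1.4): the cylinder: section is a regular 24-gon, circumradius r=2 (area = (24/2)·2.000²·sin(360°/24) = 12.42 mm²); the cube at (12, -1.5) is not intersected at this z (z outside [2, 24]); the cube at (16, 2) (footprint 12×14) is included at this height (area 168.00 mm²); Taking the union: the 2 present regions are separate (no shared area or edge), so areas and boundary lengths simply add and each stays a separate island — area = 180.42 mm². So its area = 180.42 mm². Layer 32 (z = 8.96): the cylinder does not reach this height (z outside [0, 3]); the 8×27 cube at (12, -1.5) contributes its full rectangle (area 216.00 mm²); the cube at (16, 2) (footprint 12×14) is included at this height (area 168.00 mm²); Merging all regions: the regions partially overlap — summed areas 384.00 mm² minus the doubly-counted overlap 56.00 mm² gives 328.00 mm² — area = 328.00 mm². So its area = 328.00 mm². Layer 32 is larger (328.00 vs 180.42 mm²).

layer 32 (z = 8.96 mm)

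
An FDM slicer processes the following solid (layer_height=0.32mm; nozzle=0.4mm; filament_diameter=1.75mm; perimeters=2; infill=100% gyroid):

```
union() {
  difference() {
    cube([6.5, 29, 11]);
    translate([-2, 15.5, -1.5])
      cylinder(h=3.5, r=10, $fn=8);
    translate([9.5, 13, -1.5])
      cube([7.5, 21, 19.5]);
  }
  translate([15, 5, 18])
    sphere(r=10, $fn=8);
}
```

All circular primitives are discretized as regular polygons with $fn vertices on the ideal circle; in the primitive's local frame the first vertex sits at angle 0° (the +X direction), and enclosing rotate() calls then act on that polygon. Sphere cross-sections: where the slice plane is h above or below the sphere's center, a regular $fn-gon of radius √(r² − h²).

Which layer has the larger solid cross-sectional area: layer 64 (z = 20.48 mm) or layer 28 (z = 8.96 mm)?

Layer 64 (z = 20.48): the cube is absent (z outside [0, 11]); the cylinder at (-2, 15.5) is not intersected at this z (z outside [-1.5, 2]); the cube at (9.5, 13) is absent (z outside [-1.5, 18]); Taking the first minus the rest: the first operand is absent here, so nothing remains; the sphere at (15, 5): section is a regular 8-gon, circumradius = √(r²−h²) = √(10²−2.48²) = 9.688 (area = (8/2)·9.688²·sin(360°/8) = 265.45 mm²); Combining (union): only the r=10 sphere at (15, 5) is present, so the union is just that shape — area = 265.45 mm². So its area = 265.45 mm². Layer 28 (z = 8.96): the 6.5×29 cube contributes its full rectangle (area 188.50 mm²); the cylinder at (-2, 15.5) is not intersected at this z (z outside [-1.5, 2]); the 7.5×21 cube at (9.5, 13) contributes its full rectangle (area 157.50 mm²); Subtracting the remaining from the first: starting from the 6.5×29 cube (188.50 mm²), the 7.5×21 cube at (9.5, 13) misses the remaining region (no effect) — area = 188.50 mm²; the r=10 sphere at (15, 5) contributes a regular 8-gon of circumradius √(10²−9.04²) = 4.275 (area = (8/2)·4.275²·sin(360°/8) = 51.70 mm²); Combining (union): the 2 present regions are separate (no shared area or edge), so areas and boundary lengths simply add and each stays a separate island — area = 240.20 mm². So its area = 240.20 mm². Layer 64 is larger (265.45 vs 240.20 mm²).

layer 64 (z = 20.48 mm)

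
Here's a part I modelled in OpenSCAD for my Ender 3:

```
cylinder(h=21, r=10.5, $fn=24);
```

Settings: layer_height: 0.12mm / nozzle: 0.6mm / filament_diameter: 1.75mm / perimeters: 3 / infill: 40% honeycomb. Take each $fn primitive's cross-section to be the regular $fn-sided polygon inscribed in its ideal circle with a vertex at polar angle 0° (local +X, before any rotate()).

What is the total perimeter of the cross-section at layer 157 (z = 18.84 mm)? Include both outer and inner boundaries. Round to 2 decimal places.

At z = 18.84 mm: the r=10.5 cylinder contributes a regular 24-gon of circumradius 10.5 (perimeter = 2·24·10.500·sin(180°/24) = 65.79 mm). Overall, the cross-section is a single solid region. Total boundary length (outer) = 65.79 mm.

65.79 mm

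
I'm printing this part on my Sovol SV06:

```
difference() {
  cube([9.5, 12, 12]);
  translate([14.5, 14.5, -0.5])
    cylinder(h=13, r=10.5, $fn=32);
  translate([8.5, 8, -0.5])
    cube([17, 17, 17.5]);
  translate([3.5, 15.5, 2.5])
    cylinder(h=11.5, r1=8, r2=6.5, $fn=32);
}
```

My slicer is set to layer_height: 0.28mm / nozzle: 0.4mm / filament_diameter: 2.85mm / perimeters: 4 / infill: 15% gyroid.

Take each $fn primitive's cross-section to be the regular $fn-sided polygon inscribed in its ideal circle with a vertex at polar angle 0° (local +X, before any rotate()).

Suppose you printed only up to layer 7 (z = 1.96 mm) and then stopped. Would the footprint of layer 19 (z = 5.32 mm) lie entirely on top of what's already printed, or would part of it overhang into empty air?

Compare the two slices. At z = 1.96: the 9.5×12 cube contributes its full rectangle (area 114.00 mm²); the r=10.5 cylinder at (14.5, 14.5) contributes a regular 32-gon of circumradius 10.5 (area = (32/2)·10.500²·sin(360°/32) = 344.14 mm²); the cube at (8.5, 8) is present — its section is the full 17×17 rectangle (area 289.00 mm²); the cone at (3.5, 15.5) is absent (z outside [2.5, 14]); After the difference (first − rest): starting from the 9.5×12 cube (114.00 mm²), the r=10.5 cylinder at (14.5, 14.5) partially overlaps it — only the 22.35 mm² overlap (of its 344.14 mm²) is removed, clipping the outline; the 17×17 cube at (8.5, 8) misses the remaining region (no effect) — area = 91.65 mm². At z = 5.32: the cube is present — its section is the full 9.5×12 rectangle (area 114.00 mm²); the cylinder at (14.5, 14.5): section is a regular 32-gon, circumradius r=10.5 (area = (32/2)·10.500²·sin(360°/32) = 344.14 mm²); the cube at (8.5, 8) (footprint 17×17) is included at this height (area 289.00 mm²); the cone at (3.5, 15.5) (r1=8→r2=6.5) has section circumradius 7.632 here — a regular 32-gon (area = (32/2)·7.632²·sin(360°/32) = 181.82 mm²); After the difference (first − rest): starting from the 9.5×12 cube (114.00 mm²), the r=10.5 cylinder at (14.5, 14.5) partially overlaps it — only the 22.35 mm² overlap (of its 344.14 mm²) is removed, clipping the outline; the 17×17 cube at (8.5, 8) misses the remaining region (no effect); the cone at (3.5, 15.5) partially overlaps it — only the 19.82 mm² overlap (of its 181.82 mm²) is removed, clipping the outline — area = 71.83 mm². Checking containment: the cross-section at z = 5.32 is a subset of the cross-section at z = 1.96.

entirely on top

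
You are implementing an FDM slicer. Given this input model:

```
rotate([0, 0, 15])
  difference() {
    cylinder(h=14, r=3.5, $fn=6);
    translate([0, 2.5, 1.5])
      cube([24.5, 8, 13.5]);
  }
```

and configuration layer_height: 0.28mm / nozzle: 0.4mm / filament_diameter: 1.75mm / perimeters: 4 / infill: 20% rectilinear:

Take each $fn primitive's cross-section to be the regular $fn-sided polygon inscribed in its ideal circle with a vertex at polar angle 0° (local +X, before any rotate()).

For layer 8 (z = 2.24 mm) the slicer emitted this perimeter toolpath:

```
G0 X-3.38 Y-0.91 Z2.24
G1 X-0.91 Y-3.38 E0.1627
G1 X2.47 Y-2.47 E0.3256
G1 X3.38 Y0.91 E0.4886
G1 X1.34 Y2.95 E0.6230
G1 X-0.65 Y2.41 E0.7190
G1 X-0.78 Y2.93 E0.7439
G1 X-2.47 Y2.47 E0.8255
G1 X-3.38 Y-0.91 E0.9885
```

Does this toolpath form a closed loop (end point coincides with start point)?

Start point (G0): (-3.38, -0.91). End point (last G1): the path returns to the start — closed.

yes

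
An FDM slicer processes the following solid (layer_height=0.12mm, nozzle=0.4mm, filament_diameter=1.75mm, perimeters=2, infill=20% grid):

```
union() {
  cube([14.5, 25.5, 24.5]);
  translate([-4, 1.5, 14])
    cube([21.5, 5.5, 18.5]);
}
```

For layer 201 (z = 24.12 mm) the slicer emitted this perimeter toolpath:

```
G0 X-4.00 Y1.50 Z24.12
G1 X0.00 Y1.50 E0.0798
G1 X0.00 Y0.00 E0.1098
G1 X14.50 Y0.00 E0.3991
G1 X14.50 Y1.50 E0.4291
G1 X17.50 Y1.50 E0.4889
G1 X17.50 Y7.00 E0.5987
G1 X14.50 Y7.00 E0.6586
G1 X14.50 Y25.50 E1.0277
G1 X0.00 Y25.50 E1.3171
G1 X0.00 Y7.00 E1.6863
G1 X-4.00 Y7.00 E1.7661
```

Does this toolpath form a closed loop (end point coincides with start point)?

Start point (G0): (-4.00, 1.50). End point (last G1): the path does not return to the start — open.

no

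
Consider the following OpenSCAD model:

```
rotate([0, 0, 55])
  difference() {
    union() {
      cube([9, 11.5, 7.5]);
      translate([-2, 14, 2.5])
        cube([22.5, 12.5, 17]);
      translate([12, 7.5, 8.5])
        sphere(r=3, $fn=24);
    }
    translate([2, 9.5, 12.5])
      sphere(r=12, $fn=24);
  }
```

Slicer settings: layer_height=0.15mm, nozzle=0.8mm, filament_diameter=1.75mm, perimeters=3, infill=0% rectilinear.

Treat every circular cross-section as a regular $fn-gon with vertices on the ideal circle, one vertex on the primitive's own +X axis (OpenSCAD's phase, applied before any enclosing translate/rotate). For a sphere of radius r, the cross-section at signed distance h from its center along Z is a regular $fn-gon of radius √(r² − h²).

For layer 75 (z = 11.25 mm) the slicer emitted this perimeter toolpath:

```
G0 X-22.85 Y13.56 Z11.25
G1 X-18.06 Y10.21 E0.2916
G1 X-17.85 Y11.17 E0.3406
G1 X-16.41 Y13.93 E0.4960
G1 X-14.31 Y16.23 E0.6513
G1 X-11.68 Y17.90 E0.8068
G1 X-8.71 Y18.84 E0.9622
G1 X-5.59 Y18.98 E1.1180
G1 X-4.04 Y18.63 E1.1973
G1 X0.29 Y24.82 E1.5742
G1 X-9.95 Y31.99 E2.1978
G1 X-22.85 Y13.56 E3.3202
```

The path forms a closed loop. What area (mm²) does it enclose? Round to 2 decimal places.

Apply the shoelace formula to the sequence of (X, Y) vertices; enclosed area = 194.09 mm².

194.09 mm²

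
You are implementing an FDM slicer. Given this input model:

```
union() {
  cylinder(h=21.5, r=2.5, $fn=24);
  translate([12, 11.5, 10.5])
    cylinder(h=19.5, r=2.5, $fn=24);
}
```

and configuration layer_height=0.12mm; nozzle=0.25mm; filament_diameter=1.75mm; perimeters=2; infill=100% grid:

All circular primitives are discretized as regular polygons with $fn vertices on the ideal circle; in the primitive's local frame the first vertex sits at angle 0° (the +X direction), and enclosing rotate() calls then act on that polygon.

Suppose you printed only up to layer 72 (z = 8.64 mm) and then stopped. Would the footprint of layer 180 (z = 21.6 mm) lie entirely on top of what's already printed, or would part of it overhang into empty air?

Compare the two slices. At z = 8.64: the cylinder: section is a regular 24-gon, circumradius r=2.5 (area = (24/2)·2.500²·sin(360°/24) = 19.41 mm²); the cylinder at (12, 11.5) is absent (z outside [10.5, 30]); Combining (union): only the r=2.5 cylinder is present, so the union is just that shape — area = 19.41 mm². At z = 21.6: the cylinder is not intersected at this z (z outside [0, 21.5]); the r=2.5 cylinder at (12, 11.5) gives a regular 24-gon of circumradius 2.5 (constant along its height) (area = (24/2)·2.500²·sin(360°/24) = 19.41 mm²); Combining (union): only the r=2.5 cylinder at (12, 11.5) is present, so the union is just that shape — area = 19.41 mm². Checking containment: at z = 21.6 the cross-section extends beyond the z = 8.64 cross-section by about 19.41 mm².

part overhangs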